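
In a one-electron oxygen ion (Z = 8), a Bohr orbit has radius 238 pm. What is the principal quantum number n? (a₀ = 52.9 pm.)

r_n = n²a₀/Z ⇒ n² = rZ/a₀ = 238 × 8 / 52.9 ≈ 35.99
n = 6

6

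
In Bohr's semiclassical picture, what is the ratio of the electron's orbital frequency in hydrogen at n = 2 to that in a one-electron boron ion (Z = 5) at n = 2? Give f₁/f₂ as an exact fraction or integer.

f ∝ Z^2 · n^-3
f₁/f₂ = (1/5)^2 · (2/2)^-3 = 1/25

1/25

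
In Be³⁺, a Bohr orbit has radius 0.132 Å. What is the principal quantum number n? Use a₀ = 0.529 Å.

r_n = n²a₀/Z ⇒ n² = rZ/a₀ = 0.132 × 4 / 0.529 ≈ 1.00
n = 1

1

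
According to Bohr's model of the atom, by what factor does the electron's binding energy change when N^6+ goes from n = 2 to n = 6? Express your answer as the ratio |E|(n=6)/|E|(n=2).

|E| ∝ Z^2 · n^-2; with Z fixed, |E| ∝ n^-2.
|E|(n=6)/|E|(n=2) = (6/2)^-2 = 1/9

1/9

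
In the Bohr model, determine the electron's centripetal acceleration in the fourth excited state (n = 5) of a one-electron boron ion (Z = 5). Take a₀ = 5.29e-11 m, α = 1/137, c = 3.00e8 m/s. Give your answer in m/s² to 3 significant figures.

1.81e22 m/s²

r = n²a₀/Z = 2.64e-10 m, v = Zαc/n = 2.19e6 m/s
a = v²/r = (2.19e6)² / 2.64e-10 = 1.81e22 m/s²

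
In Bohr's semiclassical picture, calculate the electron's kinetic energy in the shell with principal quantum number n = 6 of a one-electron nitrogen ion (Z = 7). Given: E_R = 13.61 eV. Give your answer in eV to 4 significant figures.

For a Coulomb orbit the virial theorem gives K = −E_n.
E_n = −E_R·Z²/n², so K = E_R·Z²/n² = 13.61 × 7²/6² = 18.52 eV

18.52 eV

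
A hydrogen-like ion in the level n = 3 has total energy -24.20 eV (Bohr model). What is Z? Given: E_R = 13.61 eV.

4

E_n = −E_R Z²/n² ⇒ Z² = −E_n n²/E_R = 24.20 × 3² / 13.61 ≈ 16.00
Z = 4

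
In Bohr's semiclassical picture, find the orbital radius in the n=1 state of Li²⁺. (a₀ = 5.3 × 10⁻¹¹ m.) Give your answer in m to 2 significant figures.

1.8 × 10⁻¹¹ m

r_n = n²a₀/Z = 1² × 5.3 × 10⁻¹¹ / 3
    = 1 × 5.3 × 10⁻¹¹ / 3 = 1.8 × 10⁻¹¹ m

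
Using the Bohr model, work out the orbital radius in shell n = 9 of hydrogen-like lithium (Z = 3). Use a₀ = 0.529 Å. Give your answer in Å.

r_n = n²a₀/Z = 9² × 0.529 / 3
    = 81 × 0.529 / 3 = 14.3 Å

14.3 Å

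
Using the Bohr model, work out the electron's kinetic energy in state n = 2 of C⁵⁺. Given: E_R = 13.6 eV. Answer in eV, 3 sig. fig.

122 eV

For a Coulomb orbit the virial theorem gives K = −E_n.
E_n = −E_R·Z²/n², so K = E_R·Z²/n² = 13.6 × 6²/2² = 122 eV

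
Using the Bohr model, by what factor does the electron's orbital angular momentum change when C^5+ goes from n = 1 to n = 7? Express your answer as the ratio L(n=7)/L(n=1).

L = nℏ depends only on n, so L ∝ n.
L(n=7)/L(n=1) = (7/1)^1 = 7

7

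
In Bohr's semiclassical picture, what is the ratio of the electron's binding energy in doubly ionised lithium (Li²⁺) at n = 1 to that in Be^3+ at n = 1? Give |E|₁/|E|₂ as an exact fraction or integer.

9/16

|E| ∝ Z^2 · n^-2
|E|₁/|E|₂ = (3/4)^2 · (1/1)^-2 = 9/16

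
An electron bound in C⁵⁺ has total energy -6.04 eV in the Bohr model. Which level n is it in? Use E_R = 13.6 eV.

9

E_n = −E_R Z²/n² ⇒ n² = E_R Z²/(−E_n) = 13.6 × 6² / 6.04 ≈ 81.06
n = 9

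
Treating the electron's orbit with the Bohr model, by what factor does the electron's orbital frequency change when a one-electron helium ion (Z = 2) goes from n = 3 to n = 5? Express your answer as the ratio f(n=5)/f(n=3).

f ∝ Z^2 · n^-3; with Z fixed, f ∝ n^-3.
f(n=5)/f(n=3) = (5/3)^-3 = 27/125

27/125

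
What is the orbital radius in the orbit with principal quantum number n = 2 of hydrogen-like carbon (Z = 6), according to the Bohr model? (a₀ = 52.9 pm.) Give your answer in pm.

35.3 pm

r_n = n²a₀/Z = 2² × 52.9 / 6
    = 4 × 52.9 / 6 = 35.3 pm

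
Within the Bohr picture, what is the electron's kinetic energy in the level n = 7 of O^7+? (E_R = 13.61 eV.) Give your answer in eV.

For a Coulomb orbit the virial theorem gives K = −E_n.
E_n = −E_R·Z²/n², so K = E_R·Z²/n² = 13.61 × 8²/7² = 17.78 eV

17.78 eV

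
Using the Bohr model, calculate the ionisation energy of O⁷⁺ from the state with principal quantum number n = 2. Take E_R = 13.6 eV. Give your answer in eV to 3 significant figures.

E_n = −E_R·Z²/n² = −13.6 × 8²/2² eV = -218 eV
Ionisation energy = −E_n = 218 eV

218 eV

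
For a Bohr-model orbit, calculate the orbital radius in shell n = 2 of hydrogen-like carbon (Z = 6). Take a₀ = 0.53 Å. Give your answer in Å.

r_n = n²a₀/Z = 2² × 0.53 / 6
    = 4 × 0.53 / 6 = 0.35 Å

0.35 Å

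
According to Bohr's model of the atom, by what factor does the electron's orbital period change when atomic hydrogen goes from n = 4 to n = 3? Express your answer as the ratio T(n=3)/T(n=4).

T ∝ Z^-2 · n^3; with Z fixed, T ∝ n^3.
T(n=3)/T(n=4) = (3/4)^3 = 27/64

27/64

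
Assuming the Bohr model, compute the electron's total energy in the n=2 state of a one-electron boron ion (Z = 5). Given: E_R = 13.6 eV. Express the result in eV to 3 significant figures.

E_n = −E_R·Z²/n² = −13.6 × 5²/2² = -85.0 eV

-85.0 eV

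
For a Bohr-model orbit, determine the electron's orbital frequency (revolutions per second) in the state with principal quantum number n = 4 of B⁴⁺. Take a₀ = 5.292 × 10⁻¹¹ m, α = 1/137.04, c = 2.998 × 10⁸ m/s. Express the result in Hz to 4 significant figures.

2.570 × 10¹⁵ Hz

r = n²a₀/Z = 1.693 × 10⁻¹⁰ m, v = Zαc/n = 2.735 × 10⁶ m/s
f = v/(2πr) = 2.570 × 10¹⁵ Hz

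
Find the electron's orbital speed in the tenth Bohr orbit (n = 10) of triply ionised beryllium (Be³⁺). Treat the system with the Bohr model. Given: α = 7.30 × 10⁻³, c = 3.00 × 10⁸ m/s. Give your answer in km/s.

v_n = Zαc/n = 4 × 0.00730 × 3.00 × 10⁸ / 10
    = 876 km/s

876 km/s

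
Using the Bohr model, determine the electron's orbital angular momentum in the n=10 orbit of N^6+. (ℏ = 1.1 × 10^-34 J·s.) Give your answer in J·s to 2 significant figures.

L_n = nℏ = 10 × 1.1 × 10^-34 = 1.1 × 10^-33 J·s

1.1 × 10^-33 J·s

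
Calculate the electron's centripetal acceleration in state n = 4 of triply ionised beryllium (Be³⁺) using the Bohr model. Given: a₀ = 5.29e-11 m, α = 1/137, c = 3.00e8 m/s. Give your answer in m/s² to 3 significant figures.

2.27e22 m/s²

r = n²a₀/Z = 2.12e-10 m, v = Zαc/n = 2.19e6 m/s
a = v²/r = (2.19e6)² / 2.12e-10 = 2.27e22 m/s²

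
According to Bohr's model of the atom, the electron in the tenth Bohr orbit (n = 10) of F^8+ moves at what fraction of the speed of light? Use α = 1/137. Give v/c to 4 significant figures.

v_n = Zαc/n, so v/c = Zα/n = 9 × 0.007299 / 10 = 0.006569

0.006569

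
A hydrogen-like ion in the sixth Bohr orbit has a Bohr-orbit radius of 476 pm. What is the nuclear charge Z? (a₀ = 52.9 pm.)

4

r_n = n²a₀/Z ⇒ Z = n²a₀/r = 6² × 52.9 / 476 ≈ 4.00
Z = 4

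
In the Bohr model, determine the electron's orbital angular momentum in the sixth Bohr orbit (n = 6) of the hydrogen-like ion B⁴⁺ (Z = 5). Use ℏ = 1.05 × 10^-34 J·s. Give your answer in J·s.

L_n = nℏ = 6 × 1.05 × 10^-34 = 6.30 × 10^-34 J·s

6.30 × 10^-34 J·s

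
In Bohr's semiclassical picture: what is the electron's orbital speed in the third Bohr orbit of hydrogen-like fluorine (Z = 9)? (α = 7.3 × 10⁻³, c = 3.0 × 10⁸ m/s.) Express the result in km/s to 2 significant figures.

v_n = Zαc/n = 9 × 0.0073 × 3.0 × 10⁸ / 3
    = 6600 km/s

6600 km/s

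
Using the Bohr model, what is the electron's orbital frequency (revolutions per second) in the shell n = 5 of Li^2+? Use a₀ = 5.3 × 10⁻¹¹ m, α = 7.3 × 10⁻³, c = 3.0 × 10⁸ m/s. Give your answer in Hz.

r = n²a₀/Z = 4.4 × 10⁻¹⁰ m, v = Zαc/n = 1.3 × 10⁶ m/s
f = v/(2πr) = 4.7 × 10¹⁴ Hz

4.7 × 10¹⁴ Hz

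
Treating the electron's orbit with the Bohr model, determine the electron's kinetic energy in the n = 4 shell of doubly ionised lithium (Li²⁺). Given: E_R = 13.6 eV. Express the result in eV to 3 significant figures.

7.65 eV

For a Coulomb orbit the virial theorem gives K = −E_n.
E_n = −E_R·Z²/n², so K = E_R·Z²/n² = 13.6 × 3²/4² = 7.65 eV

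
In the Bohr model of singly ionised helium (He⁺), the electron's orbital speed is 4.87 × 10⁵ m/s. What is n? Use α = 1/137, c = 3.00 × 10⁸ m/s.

v_n = Zαc/n ⇒ n = Zαc/v = 2 × 0.00730 × 3.00 × 10⁸ / 4.87 × 10⁵ ≈ 8.99
n = 9

9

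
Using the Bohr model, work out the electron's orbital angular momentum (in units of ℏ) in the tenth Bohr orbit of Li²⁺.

10

L_n = nℏ, so L/ℏ = n = 10.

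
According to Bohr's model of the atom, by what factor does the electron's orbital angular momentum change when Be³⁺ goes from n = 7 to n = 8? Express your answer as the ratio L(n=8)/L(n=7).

L = nℏ depends only on n, so L ∝ n.
L(n=8)/L(n=7) = (8/7)^1 = 8/7

8/7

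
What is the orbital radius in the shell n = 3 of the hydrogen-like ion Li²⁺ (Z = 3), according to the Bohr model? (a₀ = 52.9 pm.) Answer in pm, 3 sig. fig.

r_n = n²a₀/Z = 3² × 52.9 / 3
    = 9 × 52.9 / 3 = 159 pm

159 pm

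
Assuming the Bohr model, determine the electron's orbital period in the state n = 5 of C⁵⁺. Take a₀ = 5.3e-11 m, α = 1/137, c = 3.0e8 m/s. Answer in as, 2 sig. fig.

r = n²a₀/Z = 5²·5.3e-11/6 = 2.2e-10 m
v = Zαc/n = 6·0.0073·3.0e8/5 = 2.6e6 m/s
T = 2πr/v = 5.3e-16 s = 530 as

530 as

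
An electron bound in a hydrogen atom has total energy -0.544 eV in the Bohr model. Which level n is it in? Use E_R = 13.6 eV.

E_n = −E_R Z²/n² ⇒ n² = E_R Z²/(−E_n) = 13.6 × 1² / 0.544 ≈ 25.00
n = 5

5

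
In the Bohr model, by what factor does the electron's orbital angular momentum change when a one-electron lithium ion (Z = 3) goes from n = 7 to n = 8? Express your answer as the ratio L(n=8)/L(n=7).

L = nℏ depends only on n, so L ∝ n.
L(n=8)/L(n=7) = (8/7)^1 = 8/7

8/7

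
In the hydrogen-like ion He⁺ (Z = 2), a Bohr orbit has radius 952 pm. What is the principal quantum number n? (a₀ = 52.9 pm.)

r_n = n²a₀/Z ⇒ n² = rZ/a₀ = 952 × 2 / 52.9 ≈ 35.99
n = 6

6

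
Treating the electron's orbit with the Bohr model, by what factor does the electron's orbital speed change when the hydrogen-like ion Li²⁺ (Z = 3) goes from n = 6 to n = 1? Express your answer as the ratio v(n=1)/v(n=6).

v ∝ Z^1 · n^-1; with Z fixed, v ∝ n^-1.
v(n=1)/v(n=6) = (1/6)^-1 = 6

6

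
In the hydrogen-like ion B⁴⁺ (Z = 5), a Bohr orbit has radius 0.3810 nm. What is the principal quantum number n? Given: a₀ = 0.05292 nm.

6

r_n = n²a₀/Z ⇒ n² = rZ/a₀ = 0.3810 × 5 / 0.05292 ≈ 36.00
n = 6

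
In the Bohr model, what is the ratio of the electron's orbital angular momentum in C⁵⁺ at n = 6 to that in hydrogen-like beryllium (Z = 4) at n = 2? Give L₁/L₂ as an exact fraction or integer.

3

L = nℏ is independent of Z.
L₁/L₂ = n₁/n₂ = 6/2 = 3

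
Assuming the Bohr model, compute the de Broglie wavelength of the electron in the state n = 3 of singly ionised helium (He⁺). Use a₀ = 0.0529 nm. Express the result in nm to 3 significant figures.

0.499 nm

The Bohr quantisation condition is nλ = 2πr_n.
r_n = n²a₀/Z = 0.238 nm
λ = 2πr_n/n = 2π·0.238/3 = 0.499 nm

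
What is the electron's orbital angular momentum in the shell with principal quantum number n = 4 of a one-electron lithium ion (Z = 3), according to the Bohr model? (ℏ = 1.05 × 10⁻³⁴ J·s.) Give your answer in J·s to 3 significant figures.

4.20 × 10⁻³⁴ J·s

L_n = nℏ = 4 × 1.05 × 10⁻³⁴ = 4.20 × 10⁻³⁴ J·s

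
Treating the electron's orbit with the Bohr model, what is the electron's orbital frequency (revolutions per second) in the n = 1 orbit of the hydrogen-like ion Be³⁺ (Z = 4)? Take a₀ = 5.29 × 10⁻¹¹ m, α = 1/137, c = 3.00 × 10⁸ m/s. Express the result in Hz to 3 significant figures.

r = n²a₀/Z = 1.32 × 10⁻¹¹ m, v = Zαc/n = 8.76 × 10⁶ m/s
f = v/(2πr) = 1.05 × 10¹⁷ Hz

1.05 × 10¹⁷ Hz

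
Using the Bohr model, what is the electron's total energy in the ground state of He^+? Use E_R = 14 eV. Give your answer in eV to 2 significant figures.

E_n = −E_R·Z²/n² = −14 × 2²/1² = -56 eV

-56 eV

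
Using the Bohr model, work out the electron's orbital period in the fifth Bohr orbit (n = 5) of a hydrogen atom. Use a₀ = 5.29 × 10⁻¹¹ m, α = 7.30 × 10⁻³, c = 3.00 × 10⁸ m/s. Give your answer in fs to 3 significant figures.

19.0 fs

r = n²a₀/Z = 5²·5.29 × 10⁻¹¹/1 = 1.32 × 10⁻⁹ m
v = Zαc/n = 1·0.00730·3.00 × 10⁸/5 = 4.38 × 10⁵ m/s
T = 2πr/v = 1.90 × 10⁻¹⁴ s = 19.0 fs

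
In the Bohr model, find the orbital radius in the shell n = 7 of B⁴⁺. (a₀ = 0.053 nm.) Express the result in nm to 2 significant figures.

0.52 nm

r_n = n²a₀/Z = 7² × 0.053 / 5
    = 49 × 0.053 / 5 = 0.52 nm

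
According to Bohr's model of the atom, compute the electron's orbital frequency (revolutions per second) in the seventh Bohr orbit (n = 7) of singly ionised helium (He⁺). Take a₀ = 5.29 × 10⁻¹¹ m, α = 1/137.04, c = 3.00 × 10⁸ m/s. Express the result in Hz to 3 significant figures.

7.68 × 10¹³ Hz

r = n²a₀/Z = 1.30 × 10⁻⁹ m, v = Zαc/n = 6.25 × 10⁵ m/s
f = v/(2πr) = 7.68 × 10¹³ Hz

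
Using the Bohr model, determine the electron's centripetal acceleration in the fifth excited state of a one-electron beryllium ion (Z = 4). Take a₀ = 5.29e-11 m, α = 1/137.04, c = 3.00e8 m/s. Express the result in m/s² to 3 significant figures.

r = n²a₀/Z = 4.76e-10 m, v = Zαc/n = 1.46e6 m/s
a = v²/r = (1.46e6)² / 4.76e-10 = 4.47e21 m/s²

4.47e21 m/s²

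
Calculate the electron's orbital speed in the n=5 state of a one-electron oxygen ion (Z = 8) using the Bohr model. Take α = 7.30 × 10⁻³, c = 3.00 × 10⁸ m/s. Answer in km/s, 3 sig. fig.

3500 km/s

v_n = Zαc/n = 8 × 0.00730 × 3.00 × 10⁸ / 5
    = 3500 km/s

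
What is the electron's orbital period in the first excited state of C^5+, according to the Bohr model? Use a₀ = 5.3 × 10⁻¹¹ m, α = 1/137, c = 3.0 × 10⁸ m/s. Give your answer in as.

r = n²a₀/Z = 2²·5.3 × 10⁻¹¹/6 = 3.5 × 10⁻¹¹ m
v = Zαc/n = 6·0.0073·3.0 × 10⁸/2 = 6.6 × 10⁶ m/s
T = 2πr/v = 3.4 × 10⁻¹⁷ s = 34 as

34 as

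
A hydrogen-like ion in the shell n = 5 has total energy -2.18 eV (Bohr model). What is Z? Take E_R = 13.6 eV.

2

E_n = −E_R Z²/n² ⇒ Z² = −E_n n²/E_R = 2.18 × 5² / 13.6 ≈ 4.01
Z = 2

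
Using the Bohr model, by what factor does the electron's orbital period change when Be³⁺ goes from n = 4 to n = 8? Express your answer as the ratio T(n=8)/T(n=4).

T ∝ Z^-2 · n^3; with Z fixed, T ∝ n^3.
T(n=8)/T(n=4) = (8/4)^3 = 8

8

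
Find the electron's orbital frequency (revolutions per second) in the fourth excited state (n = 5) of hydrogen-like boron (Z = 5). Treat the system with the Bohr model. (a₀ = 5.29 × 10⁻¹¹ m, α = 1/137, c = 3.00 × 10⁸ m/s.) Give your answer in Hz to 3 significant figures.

r = n²a₀/Z = 2.64 × 10⁻¹⁰ m, v = Zαc/n = 2.19 × 10⁶ m/s
f = v/(2πr) = 1.32 × 10¹⁵ Hz

1.32 × 10¹⁵ Hz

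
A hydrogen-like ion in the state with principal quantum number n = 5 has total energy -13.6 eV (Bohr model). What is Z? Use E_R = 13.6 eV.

5

E_n = −E_R Z²/n² ⇒ Z² = −E_n n²/E_R = 13.6 × 5² / 13.6 ≈ 25.00
Z = 5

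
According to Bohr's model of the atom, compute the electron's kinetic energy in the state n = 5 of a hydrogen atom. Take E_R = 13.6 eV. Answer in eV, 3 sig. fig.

0.544 eV

For a Coulomb orbit the virial theorem gives K = −E_n.
E_n = −E_R·Z²/n², so K = E_R·Z²/n² = 13.6 × 1²/5² = 0.544 eV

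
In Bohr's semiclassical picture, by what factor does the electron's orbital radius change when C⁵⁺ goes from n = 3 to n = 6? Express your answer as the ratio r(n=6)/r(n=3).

r ∝ Z^-1 · n^2; with Z fixed, r ∝ n^2.
r(n=6)/r(n=3) = (6/3)^2 = 4

4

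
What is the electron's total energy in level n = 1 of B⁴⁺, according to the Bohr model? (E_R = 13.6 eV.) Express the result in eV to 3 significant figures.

-340 eV

E_n = −E_R·Z²/n² = −13.6 × 5²/1² = -340 eV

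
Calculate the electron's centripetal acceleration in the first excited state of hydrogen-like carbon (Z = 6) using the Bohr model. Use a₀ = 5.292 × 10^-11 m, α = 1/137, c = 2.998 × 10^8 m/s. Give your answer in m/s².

1.222 × 10^24 m/s²

r = n²a₀/Z = 3.528 × 10^-11 m, v = Zαc/n = 6.565 × 10^6 m/s
a = v²/r = (6.565 × 10^6)² / 3.528 × 10^-11 = 1.222 × 10^24 m/s²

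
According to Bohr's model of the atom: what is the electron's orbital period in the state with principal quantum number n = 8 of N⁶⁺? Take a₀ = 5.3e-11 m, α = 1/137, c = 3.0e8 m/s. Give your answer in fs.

r = n²a₀/Z = 8²·5.3e-11/7 = 4.8e-10 m
v = Zαc/n = 7·0.0073·3.0e8/8 = 1.9e6 m/s
T = 2πr/v = 1.6e-15 s = 1.6 fs

1.6 fs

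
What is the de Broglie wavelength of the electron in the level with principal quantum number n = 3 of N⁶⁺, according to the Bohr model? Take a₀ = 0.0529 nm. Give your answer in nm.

0.142 nm

The Bohr quantisation condition is nλ = 2πr_n.
r_n = n²a₀/Z = 0.0680 nm
λ = 2πr_n/n = 2π·0.0680/3 = 0.142 nm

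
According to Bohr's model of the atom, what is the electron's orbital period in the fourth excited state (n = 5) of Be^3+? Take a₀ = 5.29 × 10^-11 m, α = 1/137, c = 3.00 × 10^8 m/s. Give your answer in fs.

1.19 fs

r = n²a₀/Z = 5²·5.29 × 10^-11/4 = 3.31 × 10^-10 m
v = Zαc/n = 4·0.00730·3.00 × 10^8/5 = 1.75 × 10^6 m/s
T = 2πr/v = 1.19 × 10^-15 s = 1.19 fs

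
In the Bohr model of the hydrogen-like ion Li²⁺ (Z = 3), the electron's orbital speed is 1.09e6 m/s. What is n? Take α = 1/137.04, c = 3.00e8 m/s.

v_n = Zαc/n ⇒ n = Zαc/v = 3 × 0.00730 × 3.00e8 / 1.09e6 ≈ 6.03
n = 6

6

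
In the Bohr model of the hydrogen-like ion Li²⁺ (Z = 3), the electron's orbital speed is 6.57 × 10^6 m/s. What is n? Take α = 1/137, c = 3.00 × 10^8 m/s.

v_n = Zαc/n ⇒ n = Zαc/v = 3 × 0.00730 × 3.00 × 10^8 / 6.57 × 10^6 ≈ 1.00
n = 1

1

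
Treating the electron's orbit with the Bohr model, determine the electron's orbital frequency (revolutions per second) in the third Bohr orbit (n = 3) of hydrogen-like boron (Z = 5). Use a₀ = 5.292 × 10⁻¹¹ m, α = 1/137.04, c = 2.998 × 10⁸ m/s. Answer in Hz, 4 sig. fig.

r = n²a₀/Z = 9.526 × 10⁻¹¹ m, v = Zαc/n = 3.646 × 10⁶ m/s
f = v/(2πr) = 6.092 × 10¹⁵ Hz

6.092 × 10¹⁵ Hz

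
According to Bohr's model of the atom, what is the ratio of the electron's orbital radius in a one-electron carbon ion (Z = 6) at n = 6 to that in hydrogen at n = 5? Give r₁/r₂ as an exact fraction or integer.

6/25

r ∝ Z^-1 · n^2
r₁/r₂ = (6/1)^-1 · (6/5)^2 = 6/25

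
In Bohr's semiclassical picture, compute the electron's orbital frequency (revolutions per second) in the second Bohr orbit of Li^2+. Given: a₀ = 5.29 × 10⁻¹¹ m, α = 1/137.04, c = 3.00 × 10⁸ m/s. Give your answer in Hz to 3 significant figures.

7.41 × 10¹⁵ Hz

r = n²a₀/Z = 7.05 × 10⁻¹¹ m, v = Zαc/n = 3.28 × 10⁶ m/s
f = v/(2πr) = 7.41 × 10¹⁵ Hz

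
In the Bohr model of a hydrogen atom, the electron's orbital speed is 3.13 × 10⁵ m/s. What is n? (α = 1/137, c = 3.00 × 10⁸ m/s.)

v_n = Zαc/n ⇒ n = Zαc/v = 1 × 0.00730 × 3.00 × 10⁸ / 3.13 × 10⁵ ≈ 7.00
n = 7

7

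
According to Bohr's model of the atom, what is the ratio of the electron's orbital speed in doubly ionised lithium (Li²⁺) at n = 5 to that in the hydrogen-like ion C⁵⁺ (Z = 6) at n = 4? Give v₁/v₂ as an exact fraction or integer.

v ∝ Z^1 · n^-1
v₁/v₂ = (3/6)^1 · (5/4)^-1 = 2/5

2/5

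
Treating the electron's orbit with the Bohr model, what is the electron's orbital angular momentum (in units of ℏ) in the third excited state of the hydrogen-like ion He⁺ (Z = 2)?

4

L_n = nℏ, so L/ℏ = n = 4.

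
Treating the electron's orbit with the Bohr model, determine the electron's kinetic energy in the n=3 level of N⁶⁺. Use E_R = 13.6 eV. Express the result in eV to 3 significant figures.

74.0 eV

For a Coulomb orbit the virial theorem gives K = −E_n.
E_n = −E_R·Z²/n², so K = E_R·Z²/n² = 13.6 × 7²/3² = 74.0 eV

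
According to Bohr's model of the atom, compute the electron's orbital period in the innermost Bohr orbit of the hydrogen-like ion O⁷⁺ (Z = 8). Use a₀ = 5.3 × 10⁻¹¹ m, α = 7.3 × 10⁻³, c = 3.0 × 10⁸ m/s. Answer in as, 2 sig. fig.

2.4 as

r = n²a₀/Z = 1²·5.3 × 10⁻¹¹/8 = 6.6 × 10⁻¹² m
v = Zαc/n = 8·0.0073·3.0 × 10⁸/1 = 1.8 × 10⁷ m/s
T = 2πr/v = 2.4 × 10⁻¹⁸ s = 2.4 as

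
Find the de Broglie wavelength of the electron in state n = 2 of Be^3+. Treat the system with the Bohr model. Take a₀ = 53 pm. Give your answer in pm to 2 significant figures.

The Bohr quantisation condition is nλ = 2πr_n.
r_n = n²a₀/Z = 53 pm
λ = 2πr_n/n = 2π·53/2 = 170 pm

170 pm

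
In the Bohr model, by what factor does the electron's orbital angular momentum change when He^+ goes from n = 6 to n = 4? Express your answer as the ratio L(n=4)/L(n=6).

2/3

L = nℏ depends only on n, so L ∝ n.
L(n=4)/L(n=6) = (4/6)^1 = 2/3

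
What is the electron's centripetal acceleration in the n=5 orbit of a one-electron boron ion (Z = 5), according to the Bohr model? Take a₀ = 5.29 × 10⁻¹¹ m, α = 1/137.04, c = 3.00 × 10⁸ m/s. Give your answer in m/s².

r = n²a₀/Z = 2.64 × 10⁻¹⁰ m, v = Zαc/n = 2.19 × 10⁶ m/s
a = v²/r = (2.19 × 10⁶)² / 2.64 × 10⁻¹⁰ = 1.81 × 10²² m/s²

1.81 × 10²² m/s²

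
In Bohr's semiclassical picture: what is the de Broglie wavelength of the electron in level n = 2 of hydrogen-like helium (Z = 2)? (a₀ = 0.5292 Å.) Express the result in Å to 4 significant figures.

3.325 Å

The Bohr quantisation condition is nλ = 2πr_n.
r_n = n²a₀/Z = 1.058 Å
λ = 2πr_n/n = 2π·1.058/2 = 3.325 Å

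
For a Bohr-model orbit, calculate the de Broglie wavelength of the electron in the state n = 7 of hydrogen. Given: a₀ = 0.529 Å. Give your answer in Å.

The Bohr quantisation condition is nλ = 2πr_n.
r_n = n²a₀/Z = 25.9 Å
λ = 2πr_n/n = 2π·25.9/7 = 23.3 Å

23.3 Å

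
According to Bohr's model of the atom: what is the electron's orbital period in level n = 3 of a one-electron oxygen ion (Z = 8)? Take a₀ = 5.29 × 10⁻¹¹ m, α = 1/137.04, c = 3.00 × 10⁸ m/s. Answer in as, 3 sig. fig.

64.1 as

r = n²a₀/Z = 3²·5.29 × 10⁻¹¹/8 = 5.95 × 10⁻¹¹ m
v = Zαc/n = 8·0.00730·3.00 × 10⁸/3 = 5.84 × 10⁶ m/s
T = 2πr/v = 6.41 × 10⁻¹⁷ s = 64.1 as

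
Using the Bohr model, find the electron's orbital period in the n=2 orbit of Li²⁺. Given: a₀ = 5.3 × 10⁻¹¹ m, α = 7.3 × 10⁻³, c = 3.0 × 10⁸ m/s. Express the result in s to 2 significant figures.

r = n²a₀/Z = 2²·5.3 × 10⁻¹¹/3 = 7.1 × 10⁻¹¹ m
v = Zαc/n = 3·0.0073·3.0 × 10⁸/2 = 3.3 × 10⁶ m/s
T = 2πr/v = 1.4 × 10⁻¹⁶ s

1.4 × 10⁻¹⁶ s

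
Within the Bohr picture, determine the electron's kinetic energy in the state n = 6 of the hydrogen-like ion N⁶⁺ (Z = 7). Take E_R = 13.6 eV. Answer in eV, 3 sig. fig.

For a Coulomb orbit the virial theorem gives K = −E_n.
E_n = −E_R·Z²/n², so K = E_R·Z²/n² = 13.6 × 7²/6² = 18.5 eV

18.5 eV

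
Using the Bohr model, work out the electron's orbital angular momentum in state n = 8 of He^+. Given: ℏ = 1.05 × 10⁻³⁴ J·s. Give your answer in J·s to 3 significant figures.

L_n = nℏ = 8 × 1.05 × 10⁻³⁴ = 8.40 × 10⁻³⁴ J·s

8.40 × 10⁻³⁴ J·s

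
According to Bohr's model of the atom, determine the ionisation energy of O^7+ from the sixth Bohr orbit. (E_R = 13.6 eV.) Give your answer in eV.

E_n = −E_R·Z²/n² = −13.6 × 8²/6² eV = -24.2 eV
Ionisation energy = −E_n = 24.2 eV

24.2 eV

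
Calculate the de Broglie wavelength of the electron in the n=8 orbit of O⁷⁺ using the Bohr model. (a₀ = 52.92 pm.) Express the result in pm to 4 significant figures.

The Bohr quantisation condition is nλ = 2πr_n.
r_n = n²a₀/Z = 423.4 pm
λ = 2πr_n/n = 2π·423.4/8 = 332.5 pm

332.5 pm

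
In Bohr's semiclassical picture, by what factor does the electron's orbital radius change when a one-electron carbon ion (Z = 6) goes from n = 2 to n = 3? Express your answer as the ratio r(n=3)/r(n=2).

9/4

r ∝ Z^-1 · n^2; with Z fixed, r ∝ n^2.
r(n=3)/r(n=2) = (3/2)^2 = 9/4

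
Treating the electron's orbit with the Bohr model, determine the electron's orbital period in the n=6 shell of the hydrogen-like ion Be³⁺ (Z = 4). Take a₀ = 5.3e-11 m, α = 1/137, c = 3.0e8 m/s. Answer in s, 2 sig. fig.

r = n²a₀/Z = 6²·5.3e-11/4 = 4.8e-10 m
v = Zαc/n = 4·0.0073·3.0e8/6 = 1.5e6 m/s
T = 2πr/v = 2.1e-15 s

2.1e-15 s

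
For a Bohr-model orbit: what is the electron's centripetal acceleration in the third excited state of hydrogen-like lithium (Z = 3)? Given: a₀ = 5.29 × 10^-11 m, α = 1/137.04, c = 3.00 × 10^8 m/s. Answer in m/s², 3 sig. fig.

r = n²a₀/Z = 2.82 × 10^-10 m, v = Zαc/n = 1.64 × 10^6 m/s
a = v²/r = (1.64 × 10^6)² / 2.82 × 10^-10 = 9.55 × 10^21 m/s²

9.55 × 10^21 m/s²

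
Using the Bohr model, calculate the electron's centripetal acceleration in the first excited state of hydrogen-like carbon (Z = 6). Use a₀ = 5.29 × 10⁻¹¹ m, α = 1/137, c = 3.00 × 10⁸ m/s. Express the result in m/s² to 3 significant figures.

r = n²a₀/Z = 3.53 × 10⁻¹¹ m, v = Zαc/n = 6.57 × 10⁶ m/s
a = v²/r = (6.57 × 10⁶)² / 3.53 × 10⁻¹¹ = 1.22 × 10²⁴ m/s²

1.22 × 10²⁴ m/s²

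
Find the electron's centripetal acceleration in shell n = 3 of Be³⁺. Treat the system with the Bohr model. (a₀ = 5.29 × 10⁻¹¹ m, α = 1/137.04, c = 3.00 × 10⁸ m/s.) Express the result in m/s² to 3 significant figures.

r = n²a₀/Z = 1.19 × 10⁻¹⁰ m, v = Zαc/n = 2.92 × 10⁶ m/s
a = v²/r = (2.92 × 10⁶)² / 1.19 × 10⁻¹⁰ = 7.16 × 10²² m/s²

7.16 × 10²² m/s²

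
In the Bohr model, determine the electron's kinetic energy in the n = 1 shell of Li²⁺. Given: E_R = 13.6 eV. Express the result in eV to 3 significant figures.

For a Coulomb orbit the virial theorem gives K = −E_n.
E_n = −E_R·Z²/n², so K = E_R·Z²/n² = 13.6 × 3²/1² = 122 eV

122 eV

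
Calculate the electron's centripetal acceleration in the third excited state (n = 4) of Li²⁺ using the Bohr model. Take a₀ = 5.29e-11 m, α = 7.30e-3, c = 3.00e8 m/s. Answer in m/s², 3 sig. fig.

9.56e21 m/s²

r = n²a₀/Z = 2.82e-10 m, v = Zαc/n = 1.64e6 m/s
a = v²/r = (1.64e6)² / 2.82e-10 = 9.56e21 m/s²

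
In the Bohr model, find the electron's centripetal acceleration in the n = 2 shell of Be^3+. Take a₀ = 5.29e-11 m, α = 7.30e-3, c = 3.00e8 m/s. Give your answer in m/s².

r = n²a₀/Z = 5.29e-11 m, v = Zαc/n = 4.38e6 m/s
a = v²/r = (4.38e6)² / 5.29e-11 = 3.63e23 m/s²

3.63e23 m/s²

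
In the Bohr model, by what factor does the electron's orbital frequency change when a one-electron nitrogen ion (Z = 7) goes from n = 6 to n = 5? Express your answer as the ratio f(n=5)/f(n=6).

f ∝ Z^2 · n^-3; with Z fixed, f ∝ n^-3.
f(n=5)/f(n=6) = (5/6)^-3 = 216/125

216/125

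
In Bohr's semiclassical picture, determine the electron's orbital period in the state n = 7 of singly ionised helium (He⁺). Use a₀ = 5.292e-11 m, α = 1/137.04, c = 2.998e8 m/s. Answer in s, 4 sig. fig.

1.303e-14 s

r = n²a₀/Z = 7²·5.292e-11/2 = 1.297e-9 m
v = Zαc/n = 2·0.007297·2.998e8/7 = 6.251e5 m/s
T = 2πr/v = 1.303e-14 s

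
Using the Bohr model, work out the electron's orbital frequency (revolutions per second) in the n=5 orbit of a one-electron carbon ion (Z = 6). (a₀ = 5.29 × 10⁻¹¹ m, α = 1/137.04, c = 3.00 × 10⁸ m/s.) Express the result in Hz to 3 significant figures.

1.90 × 10¹⁵ Hz

r = n²a₀/Z = 2.20 × 10⁻¹⁰ m, v = Zαc/n = 2.63 × 10⁶ m/s
f = v/(2πr) = 1.90 × 10¹⁵ Hz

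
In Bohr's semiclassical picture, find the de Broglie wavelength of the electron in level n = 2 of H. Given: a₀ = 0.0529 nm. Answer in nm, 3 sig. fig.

The Bohr quantisation condition is nλ = 2πr_n.
r_n = n²a₀/Z = 0.212 nm
λ = 2πr_n/n = 2π·0.212/2 = 0.665 nm

0.665 nm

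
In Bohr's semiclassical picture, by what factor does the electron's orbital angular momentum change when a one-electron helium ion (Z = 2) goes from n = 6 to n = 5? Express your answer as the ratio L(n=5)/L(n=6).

5/6

L = nℏ depends only on n, so L ∝ n.
L(n=5)/L(n=6) = (5/6)^1 = 5/6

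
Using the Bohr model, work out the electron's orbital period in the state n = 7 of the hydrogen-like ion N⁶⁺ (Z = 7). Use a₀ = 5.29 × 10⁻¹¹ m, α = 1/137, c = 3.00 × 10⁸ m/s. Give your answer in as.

1060 as

r = n²a₀/Z = 7²·5.29 × 10⁻¹¹/7 = 3.70 × 10⁻¹⁰ m
v = Zαc/n = 7·0.00730·3.00 × 10⁸/7 = 2.19 × 10⁶ m/s
T = 2πr/v = 1.06 × 10⁻¹⁵ s = 1060 as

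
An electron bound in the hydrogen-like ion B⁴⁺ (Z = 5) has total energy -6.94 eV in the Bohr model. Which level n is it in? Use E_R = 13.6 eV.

E_n = −E_R Z²/n² ⇒ n² = E_R Z²/(−E_n) = 13.6 × 5² / 6.94 ≈ 48.99
n = 7

7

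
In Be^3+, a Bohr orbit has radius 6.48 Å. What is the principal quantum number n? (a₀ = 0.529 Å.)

7

r_n = n²a₀/Z ⇒ n² = rZ/a₀ = 6.48 × 4 / 0.529 ≈ 49.00
n = 7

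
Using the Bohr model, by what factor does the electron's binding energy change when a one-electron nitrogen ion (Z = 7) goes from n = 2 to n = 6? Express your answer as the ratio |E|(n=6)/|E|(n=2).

|E| ∝ Z^2 · n^-2; with Z fixed, |E| ∝ n^-2.
|E|(n=6)/|E|(n=2) = (6/2)^-2 = 1/9

1/9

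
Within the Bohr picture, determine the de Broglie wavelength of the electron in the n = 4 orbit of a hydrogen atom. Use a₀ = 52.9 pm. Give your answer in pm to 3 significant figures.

The Bohr quantisation condition is nλ = 2πr_n.
r_n = n²a₀/Z = 846 pm
λ = 2πr_n/n = 2π·846/4 = 1330 pm

1330 pm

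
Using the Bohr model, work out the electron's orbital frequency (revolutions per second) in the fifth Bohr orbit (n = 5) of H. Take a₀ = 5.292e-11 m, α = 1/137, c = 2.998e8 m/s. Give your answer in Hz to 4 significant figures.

r = n²a₀/Z = 1.323e-9 m, v = Zαc/n = 4.377e5 m/s
f = v/(2πr) = 5.265e13 Hz

5.265e13 Hz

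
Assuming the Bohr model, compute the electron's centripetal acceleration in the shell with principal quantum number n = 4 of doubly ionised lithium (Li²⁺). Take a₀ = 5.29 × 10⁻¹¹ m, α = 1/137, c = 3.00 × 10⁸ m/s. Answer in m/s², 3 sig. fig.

9.56 × 10²¹ m/s²

r = n²a₀/Z = 2.82 × 10⁻¹⁰ m, v = Zαc/n = 1.64 × 10⁶ m/s
a = v²/r = (1.64 × 10⁶)² / 2.82 × 10⁻¹⁰ = 9.56 × 10²¹ m/s²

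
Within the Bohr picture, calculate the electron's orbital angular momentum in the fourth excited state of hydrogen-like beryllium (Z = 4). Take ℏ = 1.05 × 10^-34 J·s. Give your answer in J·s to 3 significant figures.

L_n = nℏ = 5 × 1.05 × 10^-34 = 5.25 × 10^-34 J·s

5.25 × 10^-34 J·s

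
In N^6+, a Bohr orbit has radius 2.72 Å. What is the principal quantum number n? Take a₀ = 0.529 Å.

r_n = n²a₀/Z ⇒ n² = rZ/a₀ = 2.72 × 7 / 0.529 ≈ 35.99
n = 6

6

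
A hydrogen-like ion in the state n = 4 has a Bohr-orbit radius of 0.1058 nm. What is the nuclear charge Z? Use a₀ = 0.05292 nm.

8

r_n = n²a₀/Z ⇒ Z = n²a₀/r = 4² × 0.05292 / 0.1058 ≈ 8.00
Z = 8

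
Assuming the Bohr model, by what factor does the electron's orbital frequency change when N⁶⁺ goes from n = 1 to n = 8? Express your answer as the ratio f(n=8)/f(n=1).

1/512

f ∝ Z^2 · n^-3; with Z fixed, f ∝ n^-3.
f(n=8)/f(n=1) = (8/1)^-3 = 1/512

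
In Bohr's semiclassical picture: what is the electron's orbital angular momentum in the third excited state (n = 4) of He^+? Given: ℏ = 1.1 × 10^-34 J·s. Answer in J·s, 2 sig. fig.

L_n = nℏ = 4 × 1.1 × 10^-34 = 4.4 × 10^-34 J·s

4.4 × 10^-34 J·s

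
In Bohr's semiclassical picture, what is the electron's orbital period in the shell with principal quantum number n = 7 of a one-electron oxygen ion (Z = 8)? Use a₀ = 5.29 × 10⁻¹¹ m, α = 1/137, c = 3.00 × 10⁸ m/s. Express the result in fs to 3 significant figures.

0.813 fs

r = n²a₀/Z = 7²·5.29 × 10⁻¹¹/8 = 3.24 × 10⁻¹⁰ m
v = Zαc/n = 8·0.00730·3.00 × 10⁸/7 = 2.50 × 10⁶ m/s
T = 2πr/v = 8.13 × 10⁻¹⁶ s = 0.813 fs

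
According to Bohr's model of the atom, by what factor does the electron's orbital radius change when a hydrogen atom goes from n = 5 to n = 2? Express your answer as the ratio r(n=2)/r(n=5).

4/25

r ∝ Z^-1 · n^2; with Z fixed, r ∝ n^2.
r(n=2)/r(n=5) = (2/5)^2 = 4/25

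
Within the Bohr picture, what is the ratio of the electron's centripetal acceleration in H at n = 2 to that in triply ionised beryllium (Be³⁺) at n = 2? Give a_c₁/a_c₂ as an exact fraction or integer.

a_c ∝ Z^3 · n^-4
a_c₁/a_c₂ = (1/4)^3 · (2/2)^-4 = 1/64

1/64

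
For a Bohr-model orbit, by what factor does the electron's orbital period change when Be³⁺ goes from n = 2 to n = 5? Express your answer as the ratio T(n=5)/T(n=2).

125/8

T ∝ Z^-2 · n^3; with Z fixed, T ∝ n^3.
T(n=5)/T(n=2) = (5/2)^3 = 125/8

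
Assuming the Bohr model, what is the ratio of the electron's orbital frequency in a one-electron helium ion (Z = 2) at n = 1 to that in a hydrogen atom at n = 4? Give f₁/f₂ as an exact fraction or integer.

256

f ∝ Z^2 · n^-3
f₁/f₂ = (2/1)^2 · (1/4)^-3 = 256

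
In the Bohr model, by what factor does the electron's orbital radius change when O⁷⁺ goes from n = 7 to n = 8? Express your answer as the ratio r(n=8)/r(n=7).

64/49

r ∝ Z^-1 · n^2; with Z fixed, r ∝ n^2.
r(n=8)/r(n=7) = (8/7)^2 = 64/49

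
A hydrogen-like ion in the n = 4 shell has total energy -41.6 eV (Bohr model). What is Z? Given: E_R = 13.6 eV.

E_n = −E_R Z²/n² ⇒ Z² = −E_n n²/E_R = 41.6 × 4² / 13.6 ≈ 48.94
Z = 7

7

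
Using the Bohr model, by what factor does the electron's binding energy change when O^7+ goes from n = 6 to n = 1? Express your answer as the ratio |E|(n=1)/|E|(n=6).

36

|E| ∝ Z^2 · n^-2; with Z fixed, |E| ∝ n^-2.
|E|(n=1)/|E|(n=6) = (1/6)^-2 = 36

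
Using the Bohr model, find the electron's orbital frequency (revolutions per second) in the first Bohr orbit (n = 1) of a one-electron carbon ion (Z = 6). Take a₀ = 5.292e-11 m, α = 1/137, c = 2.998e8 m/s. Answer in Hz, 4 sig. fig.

r = n²a₀/Z = 8.820e-12 m, v = Zαc/n = 1.313e7 m/s
f = v/(2πr) = 2.369e17 Hz

2.369e17 Hz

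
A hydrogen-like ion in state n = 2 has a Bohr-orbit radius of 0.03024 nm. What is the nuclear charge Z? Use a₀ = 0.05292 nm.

r_n = n²a₀/Z ⇒ Z = n²a₀/r = 2² × 0.05292 / 0.03024 ≈ 7.00
Z = 7

7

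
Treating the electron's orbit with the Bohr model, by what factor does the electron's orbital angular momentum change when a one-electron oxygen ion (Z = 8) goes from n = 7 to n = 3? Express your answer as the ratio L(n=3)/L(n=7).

L = nℏ depends only on n, so L ∝ n.
L(n=3)/L(n=7) = (3/7)^1 = 3/7

3/7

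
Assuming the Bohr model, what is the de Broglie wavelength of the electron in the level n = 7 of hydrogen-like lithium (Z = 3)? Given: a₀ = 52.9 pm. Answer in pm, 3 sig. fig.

The Bohr quantisation condition is nλ = 2πr_n.
r_n = n²a₀/Z = 864 pm
λ = 2πr_n/n = 2π·864/7 = 776 pm

776 pm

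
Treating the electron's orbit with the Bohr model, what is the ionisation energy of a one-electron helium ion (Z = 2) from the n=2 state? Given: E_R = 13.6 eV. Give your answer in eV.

13.6 eV

E_n = −E_R·Z²/n² = −13.6 × 2²/2² eV = -13.6 eV
Ionisation energy = −E_n = 13.6 eV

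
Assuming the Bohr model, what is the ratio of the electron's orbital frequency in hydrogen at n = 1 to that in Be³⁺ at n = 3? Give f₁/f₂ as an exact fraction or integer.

27/16

f ∝ Z^2 · n^-3
f₁/f₂ = (1/4)^2 · (1/3)^-3 = 27/16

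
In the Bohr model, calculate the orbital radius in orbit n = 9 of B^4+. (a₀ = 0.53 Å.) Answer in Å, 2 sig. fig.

r_n = n²a₀/Z = 9² × 0.53 / 5
    = 81 × 0.53 / 5 = 8.6 Å

8.6 Å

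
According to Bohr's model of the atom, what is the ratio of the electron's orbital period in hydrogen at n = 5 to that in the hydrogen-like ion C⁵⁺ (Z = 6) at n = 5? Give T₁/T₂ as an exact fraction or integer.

T ∝ Z^-2 · n^3
T₁/T₂ = (1/6)^-2 · (5/5)^3 = 36

36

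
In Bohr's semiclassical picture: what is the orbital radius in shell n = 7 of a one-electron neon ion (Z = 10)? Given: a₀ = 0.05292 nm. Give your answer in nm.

0.2593 nm

r_n = n²a₀/Z = 7² × 0.05292 / 10
    = 49 × 0.05292 / 10 = 0.2593 nm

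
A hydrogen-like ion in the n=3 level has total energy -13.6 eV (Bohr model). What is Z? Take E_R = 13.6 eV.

E_n = −E_R Z²/n² ⇒ Z² = −E_n n²/E_R = 13.6 × 3² / 13.6 ≈ 9.00
Z = 3

3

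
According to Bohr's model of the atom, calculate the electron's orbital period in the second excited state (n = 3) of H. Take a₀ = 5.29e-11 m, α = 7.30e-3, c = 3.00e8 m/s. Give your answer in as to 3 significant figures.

r = n²a₀/Z = 3²·5.29e-11/1 = 4.76e-10 m
v = Zαc/n = 1·0.00730·3.00e8/3 = 7.30e5 m/s
T = 2πr/v = 4.10e-15 s = 4100 as

4100 as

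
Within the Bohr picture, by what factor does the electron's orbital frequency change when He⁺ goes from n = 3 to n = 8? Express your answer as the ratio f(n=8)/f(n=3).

27/512

f ∝ Z^2 · n^-3; with Z fixed, f ∝ n^-3.
f(n=8)/f(n=3) = (8/3)^-3 = 27/512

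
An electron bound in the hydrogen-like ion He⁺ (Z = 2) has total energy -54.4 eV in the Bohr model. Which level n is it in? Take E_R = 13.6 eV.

1

E_n = −E_R Z²/n² ⇒ n² = E_R Z²/(−E_n) = 13.6 × 2² / 54.4 ≈ 1.00
n = 1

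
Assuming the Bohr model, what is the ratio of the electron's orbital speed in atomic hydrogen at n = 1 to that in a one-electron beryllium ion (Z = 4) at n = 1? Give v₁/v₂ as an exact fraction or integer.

1/4

v ∝ Z^1 · n^-1
v₁/v₂ = (1/4)^1 · (1/1)^-1 = 1/4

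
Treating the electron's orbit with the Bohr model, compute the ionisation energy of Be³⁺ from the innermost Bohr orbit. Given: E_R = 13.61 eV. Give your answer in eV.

E_n = −E_R·Z²/n² = −13.61 × 4²/1² eV = -217.8 eV
Ionisation energy = −E_n = 217.8 eV

217.8 eV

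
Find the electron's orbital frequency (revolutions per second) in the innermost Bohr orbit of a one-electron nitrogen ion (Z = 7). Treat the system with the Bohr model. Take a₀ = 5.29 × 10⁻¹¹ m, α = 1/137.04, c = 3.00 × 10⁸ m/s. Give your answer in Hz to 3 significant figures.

3.23 × 10¹⁷ Hz

r = n²a₀/Z = 7.56 × 10⁻¹² m, v = Zαc/n = 1.53 × 10⁷ m/s
f = v/(2πr) = 3.23 × 10¹⁷ Hz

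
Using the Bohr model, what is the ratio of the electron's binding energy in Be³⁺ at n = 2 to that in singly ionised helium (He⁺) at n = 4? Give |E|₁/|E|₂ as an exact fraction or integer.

16

|E| ∝ Z^2 · n^-2
|E|₁/|E|₂ = (4/2)^2 · (2/4)^-2 = 16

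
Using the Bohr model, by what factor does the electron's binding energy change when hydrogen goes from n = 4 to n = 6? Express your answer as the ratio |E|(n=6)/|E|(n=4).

|E| ∝ Z^2 · n^-2; with Z fixed, |E| ∝ n^-2.
|E|(n=6)/|E|(n=4) = (6/4)^-2 = 4/9

4/9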